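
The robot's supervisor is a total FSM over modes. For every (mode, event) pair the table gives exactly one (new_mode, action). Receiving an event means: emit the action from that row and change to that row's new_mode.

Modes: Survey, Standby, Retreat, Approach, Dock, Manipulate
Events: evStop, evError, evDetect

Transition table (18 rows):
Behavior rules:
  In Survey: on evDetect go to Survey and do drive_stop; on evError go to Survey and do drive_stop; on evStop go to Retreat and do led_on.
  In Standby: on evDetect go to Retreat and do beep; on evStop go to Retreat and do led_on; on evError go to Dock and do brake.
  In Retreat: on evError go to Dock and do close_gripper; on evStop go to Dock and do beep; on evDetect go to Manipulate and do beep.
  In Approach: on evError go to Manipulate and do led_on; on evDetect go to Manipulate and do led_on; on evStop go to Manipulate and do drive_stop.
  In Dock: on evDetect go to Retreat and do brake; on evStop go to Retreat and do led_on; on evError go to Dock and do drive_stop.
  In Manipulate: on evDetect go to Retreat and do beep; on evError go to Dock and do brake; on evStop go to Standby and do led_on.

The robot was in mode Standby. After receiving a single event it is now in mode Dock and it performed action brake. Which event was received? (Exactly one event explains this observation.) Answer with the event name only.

try evStop: (Standby, evStop) → (Retreat, led_on)
try evError: (Standby, evError) → (Dock, brake)  ← matches
try evDetect: (Standby, evDetect) → (Retreat, beep)

evError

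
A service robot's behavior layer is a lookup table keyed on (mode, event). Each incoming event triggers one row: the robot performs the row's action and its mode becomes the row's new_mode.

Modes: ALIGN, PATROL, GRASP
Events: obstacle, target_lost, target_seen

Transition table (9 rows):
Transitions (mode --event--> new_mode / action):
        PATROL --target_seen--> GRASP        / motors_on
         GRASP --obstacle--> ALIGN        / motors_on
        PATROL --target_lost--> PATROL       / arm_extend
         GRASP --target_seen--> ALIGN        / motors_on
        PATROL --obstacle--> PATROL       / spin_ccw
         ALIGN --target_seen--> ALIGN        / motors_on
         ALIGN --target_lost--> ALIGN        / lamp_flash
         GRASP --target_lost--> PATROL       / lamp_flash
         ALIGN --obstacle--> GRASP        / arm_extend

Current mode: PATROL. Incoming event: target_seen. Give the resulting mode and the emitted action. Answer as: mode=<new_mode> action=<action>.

mode=GRASP action=motors_on

current mode = PATROL; filter table to that mode:
  (PATROL, target_seen) → (GRASP, motors_on)  ← event matches
  (PATROL, target_lost) → (PATROL, arm_extend)
  (PATROL, obstacle) → (PATROL, spin_ccw)
event = target_seen selects (GRASP, motors_on)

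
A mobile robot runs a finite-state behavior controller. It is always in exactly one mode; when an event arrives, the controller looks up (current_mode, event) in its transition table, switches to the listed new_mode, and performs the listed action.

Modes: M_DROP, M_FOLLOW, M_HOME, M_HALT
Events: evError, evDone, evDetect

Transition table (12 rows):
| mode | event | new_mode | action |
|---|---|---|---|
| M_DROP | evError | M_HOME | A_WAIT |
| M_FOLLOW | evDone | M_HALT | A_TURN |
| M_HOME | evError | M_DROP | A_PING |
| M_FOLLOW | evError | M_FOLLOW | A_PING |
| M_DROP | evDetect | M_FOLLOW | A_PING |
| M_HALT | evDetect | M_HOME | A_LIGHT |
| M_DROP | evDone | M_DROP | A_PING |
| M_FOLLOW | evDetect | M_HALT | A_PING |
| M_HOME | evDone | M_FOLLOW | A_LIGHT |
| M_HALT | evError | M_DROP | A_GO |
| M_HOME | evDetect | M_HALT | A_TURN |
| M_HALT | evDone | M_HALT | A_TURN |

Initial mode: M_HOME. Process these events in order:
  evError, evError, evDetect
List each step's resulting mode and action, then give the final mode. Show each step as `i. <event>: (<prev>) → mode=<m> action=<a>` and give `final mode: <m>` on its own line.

1. evError: (M_HOME) → mode=M_DROP action=A_PING
2. evError: (M_DROP) → mode=M_HOME action=A_WAIT
3. evDetect: (M_HOME) → mode=M_HALT action=A_TURN

final mode: M_HALT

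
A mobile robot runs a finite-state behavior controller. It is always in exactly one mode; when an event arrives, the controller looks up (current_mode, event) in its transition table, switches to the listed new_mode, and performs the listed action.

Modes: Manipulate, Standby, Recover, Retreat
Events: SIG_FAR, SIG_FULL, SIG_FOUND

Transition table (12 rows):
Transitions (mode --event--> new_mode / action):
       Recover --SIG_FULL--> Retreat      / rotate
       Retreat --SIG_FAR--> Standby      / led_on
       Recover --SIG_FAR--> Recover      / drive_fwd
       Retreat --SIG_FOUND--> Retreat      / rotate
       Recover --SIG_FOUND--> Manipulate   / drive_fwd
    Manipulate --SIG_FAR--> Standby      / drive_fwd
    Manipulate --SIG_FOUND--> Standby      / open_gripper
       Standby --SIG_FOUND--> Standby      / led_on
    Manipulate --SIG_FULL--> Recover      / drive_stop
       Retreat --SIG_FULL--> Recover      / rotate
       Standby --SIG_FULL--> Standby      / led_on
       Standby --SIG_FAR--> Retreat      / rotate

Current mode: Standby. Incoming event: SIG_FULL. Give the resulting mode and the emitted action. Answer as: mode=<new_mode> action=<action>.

current mode = Standby; filter table to that mode:
  (Standby, SIG_FOUND) → (Standby, led_on)
  (Standby, SIG_FULL) → (Standby, led_on)  ← event matches
  (Standby, SIG_FAR) → (Retreat, rotate)
event = SIG_FULL selects (Standby, led_on)

mode=Standby action=led_on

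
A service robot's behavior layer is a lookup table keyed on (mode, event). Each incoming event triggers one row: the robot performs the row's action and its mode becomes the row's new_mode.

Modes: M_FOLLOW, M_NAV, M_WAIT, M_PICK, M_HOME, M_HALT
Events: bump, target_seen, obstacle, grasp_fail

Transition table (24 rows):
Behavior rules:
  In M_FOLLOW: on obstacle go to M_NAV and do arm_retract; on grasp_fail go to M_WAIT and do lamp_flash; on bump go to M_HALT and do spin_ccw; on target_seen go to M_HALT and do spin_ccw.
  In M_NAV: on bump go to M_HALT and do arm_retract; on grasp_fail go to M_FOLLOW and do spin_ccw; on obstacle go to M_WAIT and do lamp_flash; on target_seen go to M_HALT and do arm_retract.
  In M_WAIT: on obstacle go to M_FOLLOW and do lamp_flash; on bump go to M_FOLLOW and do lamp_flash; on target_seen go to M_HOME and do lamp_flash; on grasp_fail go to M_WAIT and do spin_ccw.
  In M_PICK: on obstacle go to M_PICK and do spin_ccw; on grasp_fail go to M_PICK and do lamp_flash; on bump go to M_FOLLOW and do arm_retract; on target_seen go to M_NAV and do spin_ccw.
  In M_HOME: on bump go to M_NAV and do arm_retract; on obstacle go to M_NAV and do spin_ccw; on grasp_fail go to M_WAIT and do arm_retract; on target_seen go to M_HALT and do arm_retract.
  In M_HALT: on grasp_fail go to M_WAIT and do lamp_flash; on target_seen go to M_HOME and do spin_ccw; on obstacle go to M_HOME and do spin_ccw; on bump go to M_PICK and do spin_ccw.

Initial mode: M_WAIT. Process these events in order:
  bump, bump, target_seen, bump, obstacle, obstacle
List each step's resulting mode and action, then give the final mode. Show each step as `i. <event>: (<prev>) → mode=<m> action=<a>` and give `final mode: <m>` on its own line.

1. bump: (M_WAIT) → mode=M_FOLLOW action=lamp_flash
2. bump: (M_FOLLOW) → mode=M_HALT action=spin_ccw
3. target_seen: (M_HALT) → mode=M_HOME action=spin_ccw
4. bump: (M_HOME) → mode=M_NAV action=arm_retract
5. obstacle: (M_NAV) → mode=M_WAIT action=lamp_flash
6. obstacle: (M_WAIT) → mode=M_FOLLOW action=lamp_flash

final mode: M_FOLLOW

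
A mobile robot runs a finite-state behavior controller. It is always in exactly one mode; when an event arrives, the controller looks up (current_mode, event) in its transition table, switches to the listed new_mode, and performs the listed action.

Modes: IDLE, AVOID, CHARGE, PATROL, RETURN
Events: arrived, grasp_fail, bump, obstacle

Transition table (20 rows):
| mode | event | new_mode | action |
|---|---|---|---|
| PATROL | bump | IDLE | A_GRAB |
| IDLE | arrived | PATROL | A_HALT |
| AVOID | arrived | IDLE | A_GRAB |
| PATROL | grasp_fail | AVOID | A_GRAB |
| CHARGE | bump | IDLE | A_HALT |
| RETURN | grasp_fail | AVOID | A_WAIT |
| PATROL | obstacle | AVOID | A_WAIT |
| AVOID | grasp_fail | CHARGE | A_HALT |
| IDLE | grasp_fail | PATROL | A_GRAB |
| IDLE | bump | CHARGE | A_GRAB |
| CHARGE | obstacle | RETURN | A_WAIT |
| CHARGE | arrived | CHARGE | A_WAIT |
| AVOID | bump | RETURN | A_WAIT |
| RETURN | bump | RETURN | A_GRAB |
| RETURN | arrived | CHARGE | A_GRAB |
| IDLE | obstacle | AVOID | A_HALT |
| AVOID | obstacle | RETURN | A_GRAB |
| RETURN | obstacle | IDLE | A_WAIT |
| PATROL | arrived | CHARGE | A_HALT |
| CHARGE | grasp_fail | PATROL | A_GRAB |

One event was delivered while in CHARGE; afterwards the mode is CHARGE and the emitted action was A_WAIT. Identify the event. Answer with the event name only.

arrived

try arrived: (CHARGE, arrived) → (CHARGE, A_WAIT)  ← matches
try grasp_fail: (CHARGE, grasp_fail) → (PATROL, A_GRAB)
try bump: (CHARGE, bump) → (IDLE, A_HALT)
try obstacle: (CHARGE, obstacle) → (RETURN, A_WAIT)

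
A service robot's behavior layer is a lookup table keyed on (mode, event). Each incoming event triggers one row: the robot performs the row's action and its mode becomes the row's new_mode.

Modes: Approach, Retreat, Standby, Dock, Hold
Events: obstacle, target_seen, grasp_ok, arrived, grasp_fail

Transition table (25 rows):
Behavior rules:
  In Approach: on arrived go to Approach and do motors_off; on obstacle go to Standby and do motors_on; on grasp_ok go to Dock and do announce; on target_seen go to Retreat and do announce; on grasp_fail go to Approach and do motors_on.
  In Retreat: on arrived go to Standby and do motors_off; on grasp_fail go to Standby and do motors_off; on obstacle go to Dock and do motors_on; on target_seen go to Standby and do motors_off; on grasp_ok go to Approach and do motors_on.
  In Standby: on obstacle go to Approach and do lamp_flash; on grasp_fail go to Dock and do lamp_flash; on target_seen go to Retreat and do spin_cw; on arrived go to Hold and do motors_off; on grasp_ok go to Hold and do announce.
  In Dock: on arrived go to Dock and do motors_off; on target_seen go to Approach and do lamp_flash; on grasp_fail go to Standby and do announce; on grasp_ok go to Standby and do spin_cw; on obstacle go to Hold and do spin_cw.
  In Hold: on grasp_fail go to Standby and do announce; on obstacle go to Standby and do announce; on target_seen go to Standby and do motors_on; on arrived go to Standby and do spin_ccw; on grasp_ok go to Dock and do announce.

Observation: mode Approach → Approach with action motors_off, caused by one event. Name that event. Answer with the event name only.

try obstacle: (Approach, obstacle) → (Standby, motors_on)
try target_seen: (Approach, target_seen) → (Retreat, announce)
try grasp_ok: (Approach, grasp_ok) → (Dock, announce)
try arrived: (Approach, arrived) → (Approach, motors_off)  ← matches
try grasp_fail: (Approach, grasp_fail) → (Approach, motors_on)

arrived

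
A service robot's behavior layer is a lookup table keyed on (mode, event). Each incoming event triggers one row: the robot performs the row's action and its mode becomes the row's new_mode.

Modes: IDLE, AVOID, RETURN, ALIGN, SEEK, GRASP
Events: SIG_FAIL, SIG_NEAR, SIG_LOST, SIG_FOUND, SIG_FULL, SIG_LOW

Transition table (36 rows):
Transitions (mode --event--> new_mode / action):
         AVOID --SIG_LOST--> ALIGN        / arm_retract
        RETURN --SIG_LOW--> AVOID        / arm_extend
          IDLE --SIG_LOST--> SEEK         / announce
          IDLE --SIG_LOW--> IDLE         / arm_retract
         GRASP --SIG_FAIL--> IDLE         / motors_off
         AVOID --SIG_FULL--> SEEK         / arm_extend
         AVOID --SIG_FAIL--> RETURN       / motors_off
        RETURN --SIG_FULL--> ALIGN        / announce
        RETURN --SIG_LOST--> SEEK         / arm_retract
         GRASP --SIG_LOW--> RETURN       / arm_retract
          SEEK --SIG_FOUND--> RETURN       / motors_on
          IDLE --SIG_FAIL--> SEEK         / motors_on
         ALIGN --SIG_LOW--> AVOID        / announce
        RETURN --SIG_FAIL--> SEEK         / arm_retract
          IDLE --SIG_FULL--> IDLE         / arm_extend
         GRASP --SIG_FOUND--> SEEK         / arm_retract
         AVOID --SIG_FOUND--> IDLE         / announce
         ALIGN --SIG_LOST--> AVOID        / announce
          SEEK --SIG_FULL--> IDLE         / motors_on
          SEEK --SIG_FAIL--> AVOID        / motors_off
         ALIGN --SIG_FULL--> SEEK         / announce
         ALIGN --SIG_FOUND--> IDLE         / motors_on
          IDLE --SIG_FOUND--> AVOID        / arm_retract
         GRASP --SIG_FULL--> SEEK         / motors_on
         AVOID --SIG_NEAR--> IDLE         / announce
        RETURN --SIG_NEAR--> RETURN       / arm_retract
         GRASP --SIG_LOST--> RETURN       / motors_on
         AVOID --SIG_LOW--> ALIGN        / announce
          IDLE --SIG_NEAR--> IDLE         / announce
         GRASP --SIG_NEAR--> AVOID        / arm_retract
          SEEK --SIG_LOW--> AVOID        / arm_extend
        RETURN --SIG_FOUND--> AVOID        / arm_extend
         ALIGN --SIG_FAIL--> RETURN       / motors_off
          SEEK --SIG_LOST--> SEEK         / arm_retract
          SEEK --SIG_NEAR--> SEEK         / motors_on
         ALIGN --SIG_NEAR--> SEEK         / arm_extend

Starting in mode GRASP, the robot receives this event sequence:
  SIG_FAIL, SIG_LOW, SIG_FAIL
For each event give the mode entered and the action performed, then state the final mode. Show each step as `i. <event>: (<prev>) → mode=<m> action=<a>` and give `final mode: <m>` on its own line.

1. SIG_FAIL: (GRASP) → mode=IDLE action=motors_off
2. SIG_LOW: (IDLE) → mode=IDLE action=arm_retract
3. SIG_FAIL: (IDLE) → mode=SEEK action=motors_on

final mode: SEEK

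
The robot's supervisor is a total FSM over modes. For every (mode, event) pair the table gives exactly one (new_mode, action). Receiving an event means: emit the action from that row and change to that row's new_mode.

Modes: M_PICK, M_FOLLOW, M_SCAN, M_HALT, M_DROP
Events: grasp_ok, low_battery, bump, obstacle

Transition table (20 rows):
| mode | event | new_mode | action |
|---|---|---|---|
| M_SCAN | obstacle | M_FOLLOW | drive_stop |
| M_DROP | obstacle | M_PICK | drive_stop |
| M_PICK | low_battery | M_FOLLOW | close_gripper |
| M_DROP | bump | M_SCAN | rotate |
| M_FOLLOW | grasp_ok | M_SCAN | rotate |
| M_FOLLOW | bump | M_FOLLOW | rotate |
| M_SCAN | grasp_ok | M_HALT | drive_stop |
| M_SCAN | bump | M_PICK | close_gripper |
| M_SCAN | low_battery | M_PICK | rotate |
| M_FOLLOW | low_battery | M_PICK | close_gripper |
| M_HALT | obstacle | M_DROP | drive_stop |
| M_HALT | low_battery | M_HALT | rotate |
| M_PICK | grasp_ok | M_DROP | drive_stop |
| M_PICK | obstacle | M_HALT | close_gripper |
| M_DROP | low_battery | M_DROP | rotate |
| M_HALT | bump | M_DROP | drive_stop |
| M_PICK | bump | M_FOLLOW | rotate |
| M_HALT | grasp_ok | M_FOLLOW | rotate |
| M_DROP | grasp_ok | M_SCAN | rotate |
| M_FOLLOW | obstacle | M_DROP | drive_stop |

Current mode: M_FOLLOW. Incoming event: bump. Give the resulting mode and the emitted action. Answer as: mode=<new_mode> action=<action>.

mode=M_FOLLOW action=rotate

current mode = M_FOLLOW; filter table to that mode:
  (M_FOLLOW, grasp_ok) → (M_SCAN, rotate)
  (M_FOLLOW, bump) → (M_FOLLOW, rotate)  ← event matches
  (M_FOLLOW, low_battery) → (M_PICK, close_gripper)
  (M_FOLLOW, obstacle) → (M_DROP, drive_stop)
event = bump selects (M_FOLLOW, rotate)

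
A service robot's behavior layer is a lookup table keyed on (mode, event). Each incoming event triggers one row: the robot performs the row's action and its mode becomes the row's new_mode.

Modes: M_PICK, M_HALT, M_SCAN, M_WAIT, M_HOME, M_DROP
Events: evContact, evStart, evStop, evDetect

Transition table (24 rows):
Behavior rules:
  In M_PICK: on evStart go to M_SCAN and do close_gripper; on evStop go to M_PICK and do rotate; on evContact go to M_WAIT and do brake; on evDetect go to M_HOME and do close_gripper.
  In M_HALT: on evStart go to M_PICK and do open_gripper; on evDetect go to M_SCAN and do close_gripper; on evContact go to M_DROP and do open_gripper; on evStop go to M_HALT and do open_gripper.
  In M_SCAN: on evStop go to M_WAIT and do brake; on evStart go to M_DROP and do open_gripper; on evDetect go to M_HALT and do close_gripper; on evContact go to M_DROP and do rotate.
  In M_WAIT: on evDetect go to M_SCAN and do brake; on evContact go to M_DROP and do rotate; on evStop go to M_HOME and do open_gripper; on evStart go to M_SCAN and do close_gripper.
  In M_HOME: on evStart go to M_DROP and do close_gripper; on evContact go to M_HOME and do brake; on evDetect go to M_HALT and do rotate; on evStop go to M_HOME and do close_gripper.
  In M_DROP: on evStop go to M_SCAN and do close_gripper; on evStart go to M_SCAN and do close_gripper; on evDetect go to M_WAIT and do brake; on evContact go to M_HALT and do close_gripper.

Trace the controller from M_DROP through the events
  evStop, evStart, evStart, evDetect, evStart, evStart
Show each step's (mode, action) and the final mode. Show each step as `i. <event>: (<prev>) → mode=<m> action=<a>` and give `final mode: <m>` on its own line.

1. evStop: (M_DROP) → mode=M_SCAN action=close_gripper
2. evStart: (M_SCAN) → mode=M_DROP action=open_gripper
3. evStart: (M_DROP) → mode=M_SCAN action=close_gripper
4. evDetect: (M_SCAN) → mode=M_HALT action=close_gripper
5. evStart: (M_HALT) → mode=M_PICK action=open_gripper
6. evStart: (M_PICK) → mode=M_SCAN action=close_gripper

final mode: M_SCAN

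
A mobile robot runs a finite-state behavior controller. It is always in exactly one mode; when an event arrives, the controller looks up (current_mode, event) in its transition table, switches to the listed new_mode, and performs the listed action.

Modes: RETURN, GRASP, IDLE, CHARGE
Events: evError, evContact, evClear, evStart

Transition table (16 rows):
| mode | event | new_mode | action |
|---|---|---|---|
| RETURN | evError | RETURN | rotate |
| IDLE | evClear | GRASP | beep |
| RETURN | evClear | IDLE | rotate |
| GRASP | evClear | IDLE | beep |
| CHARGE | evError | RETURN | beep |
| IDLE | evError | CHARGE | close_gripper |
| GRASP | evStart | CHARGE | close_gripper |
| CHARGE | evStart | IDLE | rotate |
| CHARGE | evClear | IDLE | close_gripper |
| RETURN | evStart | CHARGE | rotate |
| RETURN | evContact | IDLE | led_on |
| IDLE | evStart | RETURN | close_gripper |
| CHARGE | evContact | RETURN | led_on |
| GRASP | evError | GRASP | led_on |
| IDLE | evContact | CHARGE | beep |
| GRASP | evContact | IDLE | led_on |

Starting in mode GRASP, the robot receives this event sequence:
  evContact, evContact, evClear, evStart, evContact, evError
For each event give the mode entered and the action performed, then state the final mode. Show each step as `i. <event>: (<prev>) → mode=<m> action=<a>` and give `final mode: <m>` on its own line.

1. evContact: (GRASP) → mode=IDLE action=led_on
2. evContact: (IDLE) → mode=CHARGE action=beep
3. evClear: (CHARGE) → mode=IDLE action=close_gripper
4. evStart: (IDLE) → mode=RETURN action=close_gripper
5. evContact: (RETURN) → mode=IDLE action=led_on
6. evError: (IDLE) → mode=CHARGE action=close_gripper

final mode: CHARGE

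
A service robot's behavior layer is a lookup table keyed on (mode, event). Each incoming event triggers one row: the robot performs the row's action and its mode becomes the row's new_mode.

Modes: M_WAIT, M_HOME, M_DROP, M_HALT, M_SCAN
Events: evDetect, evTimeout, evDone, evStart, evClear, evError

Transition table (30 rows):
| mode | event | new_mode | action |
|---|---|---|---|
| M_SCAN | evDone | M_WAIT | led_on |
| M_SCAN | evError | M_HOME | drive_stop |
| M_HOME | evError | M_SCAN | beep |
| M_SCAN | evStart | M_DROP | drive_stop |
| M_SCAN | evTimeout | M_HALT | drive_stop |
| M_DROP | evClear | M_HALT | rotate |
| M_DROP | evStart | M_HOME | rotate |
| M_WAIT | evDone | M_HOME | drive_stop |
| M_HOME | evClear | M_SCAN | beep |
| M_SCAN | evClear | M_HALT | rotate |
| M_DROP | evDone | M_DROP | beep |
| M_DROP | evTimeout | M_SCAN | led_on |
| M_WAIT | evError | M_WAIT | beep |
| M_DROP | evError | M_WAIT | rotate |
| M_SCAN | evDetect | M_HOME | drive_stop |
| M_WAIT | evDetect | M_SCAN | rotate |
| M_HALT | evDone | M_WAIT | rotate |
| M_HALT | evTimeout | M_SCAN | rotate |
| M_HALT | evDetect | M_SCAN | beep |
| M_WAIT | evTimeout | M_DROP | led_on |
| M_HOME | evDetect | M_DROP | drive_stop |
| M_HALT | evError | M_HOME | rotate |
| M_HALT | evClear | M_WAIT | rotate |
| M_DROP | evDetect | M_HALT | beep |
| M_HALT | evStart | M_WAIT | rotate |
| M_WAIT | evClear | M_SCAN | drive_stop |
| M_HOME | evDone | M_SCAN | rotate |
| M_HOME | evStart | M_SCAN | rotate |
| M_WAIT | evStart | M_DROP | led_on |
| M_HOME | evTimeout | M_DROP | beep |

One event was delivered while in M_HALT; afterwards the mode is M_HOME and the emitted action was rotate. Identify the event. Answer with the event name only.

try evDetect: (M_HALT, evDetect) → (M_SCAN, beep)
try evTimeout: (M_HALT, evTimeout) → (M_SCAN, rotate)
try evDone: (M_HALT, evDone) → (M_WAIT, rotate)
try evStart: (M_HALT, evStart) → (M_WAIT, rotate)
try evClear: (M_HALT, evClear) → (M_WAIT, rotate)
try evError: (M_HALT, evError) → (M_HOME, rotate)  ← matches

evError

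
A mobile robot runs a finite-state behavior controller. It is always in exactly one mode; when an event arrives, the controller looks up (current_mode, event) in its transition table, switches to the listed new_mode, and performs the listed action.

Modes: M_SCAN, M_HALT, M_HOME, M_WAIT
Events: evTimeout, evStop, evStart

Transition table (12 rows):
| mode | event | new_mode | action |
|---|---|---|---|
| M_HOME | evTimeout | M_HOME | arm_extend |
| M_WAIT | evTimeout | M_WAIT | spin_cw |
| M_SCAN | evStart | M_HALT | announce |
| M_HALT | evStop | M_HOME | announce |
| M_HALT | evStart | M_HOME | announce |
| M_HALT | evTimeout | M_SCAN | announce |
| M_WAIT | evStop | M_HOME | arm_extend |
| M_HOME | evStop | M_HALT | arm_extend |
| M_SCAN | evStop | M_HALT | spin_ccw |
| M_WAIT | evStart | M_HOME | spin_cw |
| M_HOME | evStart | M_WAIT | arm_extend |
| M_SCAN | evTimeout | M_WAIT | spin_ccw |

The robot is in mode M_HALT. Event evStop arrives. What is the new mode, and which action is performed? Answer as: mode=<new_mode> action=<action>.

mode=M_HOME action=announce

current mode = M_HALT; filter table to that mode:
  (M_HALT, evStop) → (M_HOME, announce)  ← event matches
  (M_HALT, evStart) → (M_HOME, announce)
  (M_HALT, evTimeout) → (M_SCAN, announce)
event = evStop selects (M_HOME, announce)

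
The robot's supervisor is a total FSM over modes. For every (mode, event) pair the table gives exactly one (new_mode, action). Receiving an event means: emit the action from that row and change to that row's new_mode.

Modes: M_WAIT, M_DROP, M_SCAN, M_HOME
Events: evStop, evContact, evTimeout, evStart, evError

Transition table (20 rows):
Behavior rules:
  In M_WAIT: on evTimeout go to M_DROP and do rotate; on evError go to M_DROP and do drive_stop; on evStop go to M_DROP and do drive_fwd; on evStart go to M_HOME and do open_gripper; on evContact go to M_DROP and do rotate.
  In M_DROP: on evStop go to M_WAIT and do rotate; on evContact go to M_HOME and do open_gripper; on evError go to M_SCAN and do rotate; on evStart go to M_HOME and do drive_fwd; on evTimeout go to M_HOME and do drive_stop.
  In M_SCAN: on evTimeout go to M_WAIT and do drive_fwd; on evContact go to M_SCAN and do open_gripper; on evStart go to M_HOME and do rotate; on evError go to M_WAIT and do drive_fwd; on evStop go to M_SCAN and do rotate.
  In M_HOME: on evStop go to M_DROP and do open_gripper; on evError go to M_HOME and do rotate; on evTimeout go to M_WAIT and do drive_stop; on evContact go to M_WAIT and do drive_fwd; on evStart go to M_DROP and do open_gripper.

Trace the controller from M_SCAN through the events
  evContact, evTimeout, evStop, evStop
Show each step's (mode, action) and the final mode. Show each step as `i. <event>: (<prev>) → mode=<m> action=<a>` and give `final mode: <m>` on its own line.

final mode: M_WAIT

1. evContact: (M_SCAN) → mode=M_SCAN action=open_gripper
2. evTimeout: (M_SCAN) → mode=M_WAIT action=drive_fwd
3. evStop: (M_WAIT) → mode=M_DROP action=drive_fwd
4. evStop: (M_DROP) → mode=M_WAIT action=rotate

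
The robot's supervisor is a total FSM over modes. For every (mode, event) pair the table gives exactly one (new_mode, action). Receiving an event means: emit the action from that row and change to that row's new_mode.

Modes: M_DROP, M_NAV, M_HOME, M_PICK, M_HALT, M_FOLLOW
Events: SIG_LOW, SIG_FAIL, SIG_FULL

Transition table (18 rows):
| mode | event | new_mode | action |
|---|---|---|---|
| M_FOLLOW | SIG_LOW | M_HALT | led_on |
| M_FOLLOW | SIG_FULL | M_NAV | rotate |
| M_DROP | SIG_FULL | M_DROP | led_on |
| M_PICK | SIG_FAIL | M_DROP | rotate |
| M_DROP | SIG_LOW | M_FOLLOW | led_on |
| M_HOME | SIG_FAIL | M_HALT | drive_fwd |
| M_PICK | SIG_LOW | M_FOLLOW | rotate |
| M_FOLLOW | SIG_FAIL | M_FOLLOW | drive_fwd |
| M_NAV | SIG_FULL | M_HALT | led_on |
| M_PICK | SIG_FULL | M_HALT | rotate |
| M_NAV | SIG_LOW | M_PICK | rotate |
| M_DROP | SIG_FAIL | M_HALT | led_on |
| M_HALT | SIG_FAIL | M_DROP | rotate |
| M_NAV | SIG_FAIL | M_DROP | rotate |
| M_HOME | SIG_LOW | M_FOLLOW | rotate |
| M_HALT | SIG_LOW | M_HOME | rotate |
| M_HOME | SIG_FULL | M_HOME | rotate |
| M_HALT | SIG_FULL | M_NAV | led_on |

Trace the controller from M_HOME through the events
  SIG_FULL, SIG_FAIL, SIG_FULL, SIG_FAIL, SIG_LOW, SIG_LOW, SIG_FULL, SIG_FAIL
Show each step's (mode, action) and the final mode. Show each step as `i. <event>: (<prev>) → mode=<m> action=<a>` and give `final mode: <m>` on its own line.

1. SIG_FULL: (M_HOME) → mode=M_HOME action=rotate
2. SIG_FAIL: (M_HOME) → mode=M_HALT action=drive_fwd
3. SIG_FULL: (M_HALT) → mode=M_NAV action=led_on
4. SIG_FAIL: (M_NAV) → mode=M_DROP action=rotate
5. SIG_LOW: (M_DROP) → mode=M_FOLLOW action=led_on
6. SIG_LOW: (M_FOLLOW) → mode=M_HALT action=led_on
7. SIG_FULL: (M_HALT) → mode=M_NAV action=led_on
8. SIG_FAIL: (M_NAV) → mode=M_DROP action=rotate

final mode: M_DROP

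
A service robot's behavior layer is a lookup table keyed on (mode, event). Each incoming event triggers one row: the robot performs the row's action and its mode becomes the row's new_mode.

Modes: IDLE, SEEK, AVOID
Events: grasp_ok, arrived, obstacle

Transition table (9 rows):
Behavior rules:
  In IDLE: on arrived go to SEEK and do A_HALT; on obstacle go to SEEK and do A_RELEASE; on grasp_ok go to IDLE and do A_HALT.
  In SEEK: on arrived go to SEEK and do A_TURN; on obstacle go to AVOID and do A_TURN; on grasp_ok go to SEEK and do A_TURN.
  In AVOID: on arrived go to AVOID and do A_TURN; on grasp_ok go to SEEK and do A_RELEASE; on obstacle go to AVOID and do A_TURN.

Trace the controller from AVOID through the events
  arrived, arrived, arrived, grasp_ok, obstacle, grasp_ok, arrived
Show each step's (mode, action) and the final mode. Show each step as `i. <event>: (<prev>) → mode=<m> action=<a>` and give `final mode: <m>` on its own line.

1. arrived: (AVOID) → mode=AVOID action=A_TURN
2. arrived: (AVOID) → mode=AVOID action=A_TURN
3. arrived: (AVOID) → mode=AVOID action=A_TURN
4. grasp_ok: (AVOID) → mode=SEEK action=A_RELEASE
5. obstacle: (SEEK) → mode=AVOID action=A_TURN
6. grasp_ok: (AVOID) → mode=SEEK action=A_RELEASE
7. arrived: (SEEK) → mode=SEEK action=A_TURN

final mode: SEEK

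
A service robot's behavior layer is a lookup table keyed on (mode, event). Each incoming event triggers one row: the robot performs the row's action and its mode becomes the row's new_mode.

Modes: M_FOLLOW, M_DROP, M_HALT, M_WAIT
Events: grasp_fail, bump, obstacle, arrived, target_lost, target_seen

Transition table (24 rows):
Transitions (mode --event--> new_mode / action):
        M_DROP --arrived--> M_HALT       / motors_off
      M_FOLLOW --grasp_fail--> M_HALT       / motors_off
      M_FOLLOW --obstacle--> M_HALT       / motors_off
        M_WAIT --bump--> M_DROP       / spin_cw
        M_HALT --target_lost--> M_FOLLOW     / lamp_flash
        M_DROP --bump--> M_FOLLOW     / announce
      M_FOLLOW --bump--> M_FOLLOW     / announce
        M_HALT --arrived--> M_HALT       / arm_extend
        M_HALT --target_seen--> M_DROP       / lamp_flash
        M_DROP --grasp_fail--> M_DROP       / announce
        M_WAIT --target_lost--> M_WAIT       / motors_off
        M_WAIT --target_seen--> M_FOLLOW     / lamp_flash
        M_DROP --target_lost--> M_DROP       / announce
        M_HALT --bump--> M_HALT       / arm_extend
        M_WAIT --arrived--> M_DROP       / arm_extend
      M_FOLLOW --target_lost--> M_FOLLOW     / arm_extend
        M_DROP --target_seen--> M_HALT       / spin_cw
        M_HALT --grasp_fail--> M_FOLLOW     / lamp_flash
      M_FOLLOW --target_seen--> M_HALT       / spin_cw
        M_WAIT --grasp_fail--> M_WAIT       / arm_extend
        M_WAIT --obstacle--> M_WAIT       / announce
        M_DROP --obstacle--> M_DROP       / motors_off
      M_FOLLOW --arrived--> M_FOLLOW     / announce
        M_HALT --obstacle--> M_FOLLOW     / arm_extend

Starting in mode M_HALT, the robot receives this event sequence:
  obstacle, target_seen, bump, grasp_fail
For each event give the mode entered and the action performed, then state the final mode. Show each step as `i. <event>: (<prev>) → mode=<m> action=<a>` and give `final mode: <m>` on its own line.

1. obstacle: (M_HALT) → mode=M_FOLLOW action=arm_extend
2. target_seen: (M_FOLLOW) → mode=M_HALT action=spin_cw
3. bump: (M_HALT) → mode=M_HALT action=arm_extend
4. grasp_fail: (M_HALT) → mode=M_FOLLOW action=lamp_flash

final mode: M_FOLLOW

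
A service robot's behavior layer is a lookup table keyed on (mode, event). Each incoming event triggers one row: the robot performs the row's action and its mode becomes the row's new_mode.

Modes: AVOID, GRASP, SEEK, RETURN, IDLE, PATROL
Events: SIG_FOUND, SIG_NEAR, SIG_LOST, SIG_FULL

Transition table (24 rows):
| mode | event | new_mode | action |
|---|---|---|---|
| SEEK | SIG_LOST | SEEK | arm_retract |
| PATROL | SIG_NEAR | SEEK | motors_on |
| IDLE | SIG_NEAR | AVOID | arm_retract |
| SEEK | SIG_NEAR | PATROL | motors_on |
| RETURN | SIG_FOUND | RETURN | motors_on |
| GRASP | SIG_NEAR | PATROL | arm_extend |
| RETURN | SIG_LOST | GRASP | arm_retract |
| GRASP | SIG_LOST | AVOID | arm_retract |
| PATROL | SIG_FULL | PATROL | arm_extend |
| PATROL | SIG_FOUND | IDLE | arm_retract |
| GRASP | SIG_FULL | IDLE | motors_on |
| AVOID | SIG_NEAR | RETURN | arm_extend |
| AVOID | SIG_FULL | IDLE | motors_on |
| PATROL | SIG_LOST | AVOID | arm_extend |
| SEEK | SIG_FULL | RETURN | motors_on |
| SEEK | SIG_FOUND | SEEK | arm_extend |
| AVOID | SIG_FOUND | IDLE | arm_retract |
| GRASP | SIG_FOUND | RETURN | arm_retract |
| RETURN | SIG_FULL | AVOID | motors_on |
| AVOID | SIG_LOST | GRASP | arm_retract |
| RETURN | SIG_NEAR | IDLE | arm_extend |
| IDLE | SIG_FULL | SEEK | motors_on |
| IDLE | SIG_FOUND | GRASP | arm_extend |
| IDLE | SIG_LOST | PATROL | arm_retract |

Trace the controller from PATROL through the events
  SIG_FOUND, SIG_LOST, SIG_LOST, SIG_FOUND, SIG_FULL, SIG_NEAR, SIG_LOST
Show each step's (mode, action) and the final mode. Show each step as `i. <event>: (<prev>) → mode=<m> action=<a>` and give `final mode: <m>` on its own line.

1. SIG_FOUND: (PATROL) → mode=IDLE action=arm_retract
2. SIG_LOST: (IDLE) → mode=PATROL action=arm_retract
3. SIG_LOST: (PATROL) → mode=AVOID action=arm_extend
4. SIG_FOUND: (AVOID) → mode=IDLE action=arm_retract
5. SIG_FULL: (IDLE) → mode=SEEK action=motors_on
6. SIG_NEAR: (SEEK) → mode=PATROL action=motors_on
7. SIG_LOST: (PATROL) → mode=AVOID action=arm_extend

final mode: AVOID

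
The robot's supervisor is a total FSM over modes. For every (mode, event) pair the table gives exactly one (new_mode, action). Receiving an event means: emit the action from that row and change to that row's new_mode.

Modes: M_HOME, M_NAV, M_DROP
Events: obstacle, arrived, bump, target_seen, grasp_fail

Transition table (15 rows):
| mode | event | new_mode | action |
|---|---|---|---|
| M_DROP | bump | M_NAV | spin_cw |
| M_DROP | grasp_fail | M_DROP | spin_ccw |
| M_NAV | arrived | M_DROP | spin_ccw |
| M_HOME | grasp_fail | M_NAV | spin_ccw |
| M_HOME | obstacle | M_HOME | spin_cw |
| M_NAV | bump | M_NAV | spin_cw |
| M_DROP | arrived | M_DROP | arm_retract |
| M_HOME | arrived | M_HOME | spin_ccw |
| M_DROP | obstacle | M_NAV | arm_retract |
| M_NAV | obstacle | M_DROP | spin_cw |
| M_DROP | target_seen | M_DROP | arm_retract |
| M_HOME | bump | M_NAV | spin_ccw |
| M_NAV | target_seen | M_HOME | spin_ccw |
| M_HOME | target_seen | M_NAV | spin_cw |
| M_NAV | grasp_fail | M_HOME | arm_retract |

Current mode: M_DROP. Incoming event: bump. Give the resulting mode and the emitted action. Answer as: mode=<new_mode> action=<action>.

current mode = M_DROP; filter table to that mode:
  (M_DROP, bump) → (M_NAV, spin_cw)  ← event matches
  (M_DROP, grasp_fail) → (M_DROP, spin_ccw)
  (M_DROP, arrived) → (M_DROP, arm_retract)
  (M_DROP, obstacle) → (M_NAV, arm_retract)
  (M_DROP, target_seen) → (M_DROP, arm_retract)
event = bump selects (M_NAV, spin_cw)

mode=M_NAV action=spin_cw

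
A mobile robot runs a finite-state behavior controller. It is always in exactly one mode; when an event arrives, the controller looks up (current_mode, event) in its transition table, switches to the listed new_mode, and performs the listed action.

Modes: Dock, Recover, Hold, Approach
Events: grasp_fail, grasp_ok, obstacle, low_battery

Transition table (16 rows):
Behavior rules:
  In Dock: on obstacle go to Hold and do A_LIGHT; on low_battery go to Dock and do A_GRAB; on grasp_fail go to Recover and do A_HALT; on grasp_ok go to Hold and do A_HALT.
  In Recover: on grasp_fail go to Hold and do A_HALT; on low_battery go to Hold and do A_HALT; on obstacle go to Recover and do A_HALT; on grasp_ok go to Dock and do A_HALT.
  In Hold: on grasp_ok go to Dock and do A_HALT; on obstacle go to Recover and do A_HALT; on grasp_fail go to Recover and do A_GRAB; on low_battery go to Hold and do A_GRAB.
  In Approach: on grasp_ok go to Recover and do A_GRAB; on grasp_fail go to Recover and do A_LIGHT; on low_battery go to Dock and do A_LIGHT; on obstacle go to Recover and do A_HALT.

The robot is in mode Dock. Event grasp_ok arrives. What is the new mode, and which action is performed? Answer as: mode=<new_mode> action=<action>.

mode=Hold action=A_HALT

current mode = Dock; filter table to that mode:
  (Dock, obstacle) → (Hold, A_LIGHT)
  (Dock, low_battery) → (Dock, A_GRAB)
  (Dock, grasp_fail) → (Recover, A_HALT)
  (Dock, grasp_ok) → (Hold, A_HALT)  ← event matches
event = grasp_ok selects (Hold, A_HALT)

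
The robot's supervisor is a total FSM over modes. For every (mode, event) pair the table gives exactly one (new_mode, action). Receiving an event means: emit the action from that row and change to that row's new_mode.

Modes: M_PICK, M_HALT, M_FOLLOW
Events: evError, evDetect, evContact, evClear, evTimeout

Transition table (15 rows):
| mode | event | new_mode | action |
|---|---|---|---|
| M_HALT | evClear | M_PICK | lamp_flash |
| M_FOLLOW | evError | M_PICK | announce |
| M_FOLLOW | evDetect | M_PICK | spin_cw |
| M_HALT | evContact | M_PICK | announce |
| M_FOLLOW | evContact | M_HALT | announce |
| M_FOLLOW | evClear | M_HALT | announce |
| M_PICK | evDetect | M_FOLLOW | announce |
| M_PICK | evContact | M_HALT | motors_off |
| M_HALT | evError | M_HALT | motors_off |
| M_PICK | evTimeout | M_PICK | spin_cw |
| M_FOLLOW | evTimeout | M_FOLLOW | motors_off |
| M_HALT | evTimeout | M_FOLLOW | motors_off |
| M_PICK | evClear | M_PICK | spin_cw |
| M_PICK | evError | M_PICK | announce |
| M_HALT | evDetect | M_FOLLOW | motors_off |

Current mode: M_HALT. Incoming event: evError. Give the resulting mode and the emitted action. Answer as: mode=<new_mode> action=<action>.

current mode = M_HALT; filter table to that mode:
  (M_HALT, evClear) → (M_PICK, lamp_flash)
  (M_HALT, evContact) → (M_PICK, announce)
  (M_HALT, evError) → (M_HALT, motors_off)  ← event matches
  (M_HALT, evTimeout) → (M_FOLLOW, motors_off)
  (M_HALT, evDetect) → (M_FOLLOW, motors_off)
event = evError selects (M_HALT, motors_off)

mode=M_HALT action=motors_off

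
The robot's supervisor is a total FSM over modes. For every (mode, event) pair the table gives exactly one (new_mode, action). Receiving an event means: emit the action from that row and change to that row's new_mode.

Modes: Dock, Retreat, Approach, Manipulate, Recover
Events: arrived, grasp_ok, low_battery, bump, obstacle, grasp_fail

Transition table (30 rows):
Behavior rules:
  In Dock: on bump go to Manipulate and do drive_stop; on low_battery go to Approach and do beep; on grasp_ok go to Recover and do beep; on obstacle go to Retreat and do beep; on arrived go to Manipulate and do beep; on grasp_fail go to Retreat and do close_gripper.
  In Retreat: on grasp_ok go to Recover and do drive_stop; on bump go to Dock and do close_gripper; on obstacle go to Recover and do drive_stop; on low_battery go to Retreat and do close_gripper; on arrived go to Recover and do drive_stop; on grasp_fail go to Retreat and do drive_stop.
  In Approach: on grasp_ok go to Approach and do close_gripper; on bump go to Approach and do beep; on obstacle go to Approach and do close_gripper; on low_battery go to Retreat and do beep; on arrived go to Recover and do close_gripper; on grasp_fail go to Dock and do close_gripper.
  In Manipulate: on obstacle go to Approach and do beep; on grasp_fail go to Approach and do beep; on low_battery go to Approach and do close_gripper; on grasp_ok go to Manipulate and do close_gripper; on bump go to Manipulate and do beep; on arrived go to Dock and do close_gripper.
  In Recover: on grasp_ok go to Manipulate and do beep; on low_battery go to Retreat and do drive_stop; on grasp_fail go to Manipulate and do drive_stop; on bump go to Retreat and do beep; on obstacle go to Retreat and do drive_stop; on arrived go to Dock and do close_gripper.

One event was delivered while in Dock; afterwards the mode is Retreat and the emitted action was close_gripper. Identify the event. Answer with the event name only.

grasp_fail

try arrived: (Dock, arrived) → (Manipulate, beep)
try grasp_ok: (Dock, grasp_ok) → (Recover, beep)
try low_battery: (Dock, low_battery) → (Approach, beep)
try bump: (Dock, bump) → (Manipulate, drive_stop)
try obstacle: (Dock, obstacle) → (Retreat, beep)
try grasp_fail: (Dock, grasp_fail) → (Retreat, close_gripper)  ← matches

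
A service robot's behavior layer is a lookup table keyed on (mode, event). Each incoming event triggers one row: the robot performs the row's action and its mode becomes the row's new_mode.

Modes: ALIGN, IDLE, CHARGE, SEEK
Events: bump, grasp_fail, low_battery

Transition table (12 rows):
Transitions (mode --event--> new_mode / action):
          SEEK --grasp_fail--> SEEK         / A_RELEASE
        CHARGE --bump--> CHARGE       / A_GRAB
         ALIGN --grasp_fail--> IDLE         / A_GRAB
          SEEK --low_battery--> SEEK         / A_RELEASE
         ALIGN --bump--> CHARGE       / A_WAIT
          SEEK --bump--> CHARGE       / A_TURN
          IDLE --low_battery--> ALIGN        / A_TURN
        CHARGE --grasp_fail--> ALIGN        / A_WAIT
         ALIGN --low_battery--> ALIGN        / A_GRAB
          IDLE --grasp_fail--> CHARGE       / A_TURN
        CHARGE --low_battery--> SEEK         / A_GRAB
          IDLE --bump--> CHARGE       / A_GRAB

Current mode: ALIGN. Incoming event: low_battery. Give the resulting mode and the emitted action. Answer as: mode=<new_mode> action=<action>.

current mode = ALIGN; filter table to that mode:
  (ALIGN, grasp_fail) → (IDLE, A_GRAB)
  (ALIGN, bump) → (CHARGE, A_WAIT)
  (ALIGN, low_battery) → (ALIGN, A_GRAB)  ← event matches
event = low_battery selects (ALIGN, A_GRAB)

mode=ALIGN action=A_GRAB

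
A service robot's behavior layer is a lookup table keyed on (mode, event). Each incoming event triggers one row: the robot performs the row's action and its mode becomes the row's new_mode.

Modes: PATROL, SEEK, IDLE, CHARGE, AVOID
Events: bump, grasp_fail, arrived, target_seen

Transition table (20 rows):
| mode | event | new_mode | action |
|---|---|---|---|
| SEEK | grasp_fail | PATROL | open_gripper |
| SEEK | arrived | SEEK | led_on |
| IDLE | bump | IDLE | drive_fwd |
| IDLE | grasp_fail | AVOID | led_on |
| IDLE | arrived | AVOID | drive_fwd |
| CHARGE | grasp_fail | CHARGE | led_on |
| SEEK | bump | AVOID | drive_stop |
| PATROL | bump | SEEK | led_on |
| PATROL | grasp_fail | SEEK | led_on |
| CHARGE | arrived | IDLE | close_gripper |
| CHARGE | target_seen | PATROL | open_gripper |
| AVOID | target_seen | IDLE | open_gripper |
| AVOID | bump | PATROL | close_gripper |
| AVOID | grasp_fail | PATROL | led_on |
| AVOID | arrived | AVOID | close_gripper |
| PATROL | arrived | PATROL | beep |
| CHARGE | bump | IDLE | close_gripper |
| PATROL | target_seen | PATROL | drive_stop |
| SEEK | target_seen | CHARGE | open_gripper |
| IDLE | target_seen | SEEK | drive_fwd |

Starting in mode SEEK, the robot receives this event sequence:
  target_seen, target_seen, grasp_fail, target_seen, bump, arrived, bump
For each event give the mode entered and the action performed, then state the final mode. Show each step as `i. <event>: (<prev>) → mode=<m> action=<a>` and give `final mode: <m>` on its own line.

1. target_seen: (SEEK) → mode=CHARGE action=open_gripper
2. target_seen: (CHARGE) → mode=PATROL action=open_gripper
3. grasp_fail: (PATROL) → mode=SEEK action=led_on
4. target_seen: (SEEK) → mode=CHARGE action=open_gripper
5. bump: (CHARGE) → mode=IDLE action=close_gripper
6. arrived: (IDLE) → mode=AVOID action=drive_fwd
7. bump: (AVOID) → mode=PATROL action=close_gripper

final mode: PATROL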